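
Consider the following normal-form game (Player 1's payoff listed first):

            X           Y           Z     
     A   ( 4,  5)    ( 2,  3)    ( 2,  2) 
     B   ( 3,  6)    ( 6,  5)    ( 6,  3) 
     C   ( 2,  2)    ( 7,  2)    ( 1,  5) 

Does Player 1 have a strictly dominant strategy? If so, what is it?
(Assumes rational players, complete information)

No strictly dominant strategy exists for Player 1

Work:
A strategy strictly dominates another if it gives a strictly higher payoff against every opponent action. Compare each pair of P1's strategies column-by-column:
  A vs B: [4 vs 3, 2 vs 6, 2 vs 6] → A does not strictly dominate B (column Y: 2 ≤ 6)
  A vs C: [4 vs 2, 2 vs 7, 2 vs 1] → A does not strictly dominate C (column Y: 2 ≤ 7)
  B vs A: [3 vs 4, 6 vs 2, 6 vs 2] → B does not strictly dominate A (column X: 3 ≤ 4)
  B vs C: [3 vs 2, 6 vs 7, 6 vs 1] → B does not strictly dominate C (column Y: 6 ≤ 7)
  C vs A: [2 vs 4, 7 vs 2, 1 vs 2] → C does not strictly dominate A (column X: 2 ≤ 4)
  C vs B: [2 vs 3, 7 vs 6, 1 vs 6] → C does not strictly dominate B (column X: 2 ≤ 3)
No single strategy strictly dominates all others → no strictly dominant strategy.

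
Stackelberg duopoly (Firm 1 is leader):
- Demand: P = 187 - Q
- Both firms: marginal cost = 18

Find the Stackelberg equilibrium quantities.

q₁* (leader) = 84.5, q₂* (follower) = 42.25

Work:
Follower's reaction: q₂ = (a - c - q₁)/2
Leader substitutes: π₁ = q₁·(a - q₁ - (a-c-q₁)/2 - c)
FOC: q₁* = (187 - 18)/2 = 84.50
Then: q₂* = (187 - 18 - 84.5)/2 = 42.25
Leader has first-mover advantage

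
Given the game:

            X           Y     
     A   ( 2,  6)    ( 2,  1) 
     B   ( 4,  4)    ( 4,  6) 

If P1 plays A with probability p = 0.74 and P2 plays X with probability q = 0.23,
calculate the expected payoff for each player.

E[P1] = 2.52, E[P2] = 3.0314

Work:
E[P1] = p·q·π₁(A,X) + p·(1-q)·π₁(A,Y) + (1-p)·q·π₁(B,X) + (1-p)·(1-q)·π₁(B,Y)
= 0.74·0.23·2 + 0.74·0.77·2 + 0.26·0.23·4 + 0.26·0.77·4
= 2.52

E[P2] = 3.0314 (similar calculation)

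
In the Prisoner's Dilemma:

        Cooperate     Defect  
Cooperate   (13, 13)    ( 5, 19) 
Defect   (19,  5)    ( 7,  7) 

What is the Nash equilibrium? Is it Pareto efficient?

(Defect, Defect) is NE; not Pareto efficient

Work:
Defect dominates Cooperate for both players:
If P2 cooperates: Defect (19) > Cooperate (13)
If P2 defects: Defect (7) > Cooperate (5)
NE: (Defect, Defect) with payoff (7, 7)
But (Cooperate, Cooperate) = (13, 13) Pareto dominates (7, 7)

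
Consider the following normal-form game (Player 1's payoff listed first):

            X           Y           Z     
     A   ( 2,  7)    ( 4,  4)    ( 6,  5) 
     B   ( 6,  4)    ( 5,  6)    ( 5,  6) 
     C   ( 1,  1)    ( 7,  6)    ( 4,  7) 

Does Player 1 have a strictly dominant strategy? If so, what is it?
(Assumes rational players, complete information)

No strictly dominant strategy exists for Player 1

Work:
A strategy strictly dominates another if it gives a strictly higher payoff against every opponent action. Compare each pair of P1's strategies column-by-column:
  A vs B: [2 vs 6, 4 vs 5, 6 vs 5] → A does not strictly dominate B (column X: 2 ≤ 6)
  A vs C: [2 vs 1, 4 vs 7, 6 vs 4] → A does not strictly dominate C (column Y: 4 ≤ 7)
  B vs A: [6 vs 2, 5 vs 4, 5 vs 6] → B does not strictly dominate A (column Z: 5 ≤ 6)
  B vs C: [6 vs 1, 5 vs 7, 5 vs 4] → B does not strictly dominate C (column Y: 5 ≤ 7)
  C vs A: [1 vs 2, 7 vs 4, 4 vs 6] → C does not strictly dominate A (column X: 1 ≤ 2)
  C vs B: [1 vs 6, 7 vs 5, 4 vs 5] → C does not strictly dominate B (column X: 1 ≤ 6)
No single strategy strictly dominates all others → no strictly dominant strategy.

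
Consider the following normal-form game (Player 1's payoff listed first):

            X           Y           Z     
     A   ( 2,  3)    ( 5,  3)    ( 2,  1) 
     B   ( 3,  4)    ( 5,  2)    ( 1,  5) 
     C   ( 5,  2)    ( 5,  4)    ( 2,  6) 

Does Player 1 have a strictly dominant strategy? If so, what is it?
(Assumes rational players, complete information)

No strictly dominant strategy exists for Player 1

Work:
A strategy strictly dominates another if it gives a strictly higher payoff against every opponent action. Compare each pair of P1's strategies column-by-column:
  A vs B: [2 vs 3, 5 vs 5, 2 vs 1] → A does not strictly dominate B (column X: 2 ≤ 3)
  A vs C: [2 vs 5, 5 vs 5, 2 vs 2] → A does not strictly dominate C (column X: 2 ≤ 5)
  B vs A: [3 vs 2, 5 vs 5, 1 vs 2] → B does not strictly dominate A (column Y: 5 ≤ 5)
  B vs C: [3 vs 5, 5 vs 5, 1 vs 2] → B does not strictly dominate C (column X: 3 ≤ 5)
  C vs A: [5 vs 2, 5 vs 5, 2 vs 2] → C does not strictly dominate A (column Y: 5 ≤ 5)
  C vs B: [5 vs 3, 5 vs 5, 2 vs 1] → C does not strictly dominate B (column Y: 5 ≤ 5)
No single strategy strictly dominates all others → no strictly dominant strategy.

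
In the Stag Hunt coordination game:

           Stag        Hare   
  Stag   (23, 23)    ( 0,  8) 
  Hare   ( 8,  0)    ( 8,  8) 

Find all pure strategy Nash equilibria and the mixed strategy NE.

Pure NE: (Stag, Stag) and (Hare, Hare); Mixed NE: p = 0.3478, q = 0.3478

Work:
Check pure NE:
(Stag, Stag): (23, 23) - no unilateral deviation beneficial
(Hare, Hare): (8, 8) - no unilateral deviation beneficial
Mixed NE: P1 plays Stag with p = 0.3478, P2 plays Stag with q = 0.3478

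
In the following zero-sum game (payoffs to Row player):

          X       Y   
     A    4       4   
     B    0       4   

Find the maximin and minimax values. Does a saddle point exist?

Maximin = 4, Minimax = 4, Saddle: True

Work:
Row minimums: [4, 0] → maximin = 4
Column maximums: [4, 4] → minimax = 4
Saddle point exists! Game value = 4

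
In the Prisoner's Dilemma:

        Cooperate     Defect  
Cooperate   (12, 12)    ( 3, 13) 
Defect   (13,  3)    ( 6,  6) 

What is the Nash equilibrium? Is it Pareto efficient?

(Defect, Defect) is NE; not Pareto efficient

Work:
Defect dominates Cooperate for both players:
If P2 cooperates: Defect (13) > Cooperate (12)
If P2 defects: Defect (6) > Cooperate (3)
NE: (Defect, Defect) with payoff (6, 6)
But (Cooperate, Cooperate) = (12, 12) Pareto dominates (6, 6)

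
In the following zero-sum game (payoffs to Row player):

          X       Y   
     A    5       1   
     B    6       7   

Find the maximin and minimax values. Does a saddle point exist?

Maximin = 6, Minimax = 6, Saddle: True

Work:
Row minimums: [1, 6] → maximin = 6
Column maximums: [6, 7] → minimax = 6
Saddle point exists! Game value = 6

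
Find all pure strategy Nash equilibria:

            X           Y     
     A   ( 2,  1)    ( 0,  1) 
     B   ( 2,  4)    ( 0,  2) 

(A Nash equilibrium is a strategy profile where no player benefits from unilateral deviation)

Nash equilibrium: (A, X), (A, Y), (B, X)

Work:
Best responses:
  P1 vs X: payoffs [2, 2] → best response A/B (payoff 2)
  P1 vs Y: payoffs [0, 0] → best response A/B (payoff 0)
  P2 vs A: payoffs [1, 1] → best response X/Y (payoff 1)
  P2 vs B: payoffs [4, 2] → best response X (payoff 4)
Mutual best responses: (A,X), (A,Y), (B,X) → Nash equilibria.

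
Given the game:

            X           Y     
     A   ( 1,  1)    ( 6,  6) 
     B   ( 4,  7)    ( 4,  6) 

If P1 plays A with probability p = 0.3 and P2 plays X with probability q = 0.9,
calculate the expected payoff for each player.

E[P1] = 3.25, E[P2] = 5.28

Work:
E[P1] = p·q·π₁(A,X) + p·(1-q)·π₁(A,Y) + (1-p)·q·π₁(B,X) + (1-p)·(1-q)·π₁(B,Y)
= 0.3·0.9·1 + 0.3·0.1·6 + 0.7·0.9·4 + 0.7·0.1·4
= 3.25

E[P2] = 5.28 (similar calculation)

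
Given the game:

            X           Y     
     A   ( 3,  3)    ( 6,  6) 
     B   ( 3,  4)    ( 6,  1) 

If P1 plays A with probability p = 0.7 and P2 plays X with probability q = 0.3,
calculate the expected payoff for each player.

E[P1] = 5.1, E[P2] = 4.14

Work:
E[P1] = p·q·π₁(A,X) + p·(1-q)·π₁(A,Y) + (1-p)·q·π₁(B,X) + (1-p)·(1-q)·π₁(B,Y)
= 0.7·0.3·3 + 0.7·0.7·6 + 0.3·0.3·3 + 0.3·0.7·6
= 5.1

E[P2] = 4.14 (similar calculation)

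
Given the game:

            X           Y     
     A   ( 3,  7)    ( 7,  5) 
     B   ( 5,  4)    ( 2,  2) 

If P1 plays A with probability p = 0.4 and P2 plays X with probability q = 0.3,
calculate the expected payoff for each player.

E[P1] = 4.06, E[P2] = 3.8

Work:
E[P1] = p·q·π₁(A,X) + p·(1-q)·π₁(A,Y) + (1-p)·q·π₁(B,X) + (1-p)·(1-q)·π₁(B,Y)
= 0.4·0.3·3 + 0.4·0.7·7 + 0.6·0.3·5 + 0.6·0.7·2
= 4.06

E[P2] = 3.8 (similar calculation)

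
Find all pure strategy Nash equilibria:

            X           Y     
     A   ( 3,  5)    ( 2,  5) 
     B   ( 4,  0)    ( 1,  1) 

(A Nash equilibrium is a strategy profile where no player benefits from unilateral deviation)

Nash equilibrium: (A, Y)

Work:
Best responses:
  P1 vs X: payoffs [3, 4] → best response B (payoff 4)
  P1 vs Y: payoffs [2, 1] → best response A (payoff 2)
  P2 vs A: payoffs [5, 5] → best response X/Y (payoff 5)
  P2 vs B: payoffs [0, 1] → best response Y (payoff 1)
Mutual best responses: (A,Y) → Nash equilibria.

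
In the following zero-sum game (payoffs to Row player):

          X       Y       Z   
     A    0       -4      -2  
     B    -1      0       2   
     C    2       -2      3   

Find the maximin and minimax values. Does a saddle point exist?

Maximin = -1, Minimax = 0, Saddle: False

Work:
Row minimums: [-4, -1, -2] → maximin = -1
Column maximums: [2, 0, 3] → minimax = 0
No saddle point (maximin ≠ minimax). Mixed strategy needed.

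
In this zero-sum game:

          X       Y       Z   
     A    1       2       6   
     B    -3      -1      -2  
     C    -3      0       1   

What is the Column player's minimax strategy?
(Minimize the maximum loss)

Column should play X, value = 1

Work:
Column player minimizes Row's maximum payoff:
Column X: max payoff to Row = 1
Column Y: max payoff to Row = 2
Column Z: max payoff to Row = 6
Minimum is 1, achieved by column X.
Minimax strategy: X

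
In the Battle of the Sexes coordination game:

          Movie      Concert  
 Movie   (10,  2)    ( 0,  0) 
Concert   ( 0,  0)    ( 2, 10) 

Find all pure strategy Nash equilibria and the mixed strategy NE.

Pure NE: (Movie, Movie) and (Concert, Concert); Mixed NE: p = 0.8333, q = 0.1667

Work:
Check pure NE:
(Movie, Movie): (10, 2) - no unilateral deviation beneficial
(Concert, Concert): (2, 10) - no unilateral deviation beneficial
Mixed NE: P1 plays Movie with p = 0.8333, P2 plays Movie with q = 0.1667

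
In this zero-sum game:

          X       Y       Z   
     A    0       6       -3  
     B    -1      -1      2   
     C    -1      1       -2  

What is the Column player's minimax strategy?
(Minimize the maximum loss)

Column should play X, value = 0

Work:
Column player minimizes Row's maximum payoff:
Column X: max payoff to Row = 0
Column Y: max payoff to Row = 6
Column Z: max payoff to Row = 2
Minimum is 0, achieved by column X.
Minimax strategy: X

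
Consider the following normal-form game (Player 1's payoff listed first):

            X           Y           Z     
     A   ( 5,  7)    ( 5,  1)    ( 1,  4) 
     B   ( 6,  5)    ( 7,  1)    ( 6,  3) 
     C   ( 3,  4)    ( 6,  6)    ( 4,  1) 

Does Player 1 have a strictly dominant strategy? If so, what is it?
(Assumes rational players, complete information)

Yes, Player 1's strictly dominant strategy is B

Work:
A strategy strictly dominates another if it gives a strictly higher payoff against every opponent action. Compare each pair of P1's strategies column-by-column:
  A vs B: [5 vs 6, 5 vs 7, 1 vs 6] → A does not strictly dominate B (column X: 5 ≤ 6)
  A vs C: [5 vs 3, 5 vs 6, 1 vs 4] → A does not strictly dominate C (column Y: 5 ≤ 6)
  B vs A: [6 vs 5, 7 vs 5, 6 vs 1] → B strictly dominates A
  B vs C: [6 vs 3, 7 vs 6, 6 vs 4] → B strictly dominates C
  C vs A: [3 vs 5, 6 vs 5, 4 vs 1] → C does not strictly dominate A (column X: 3 ≤ 5)
  C vs B: [3 vs 6, 6 vs 7, 4 vs 6] → C does not strictly dominate B (column X: 3 ≤ 6)
B strictly dominates every other strategy → strictly dominant.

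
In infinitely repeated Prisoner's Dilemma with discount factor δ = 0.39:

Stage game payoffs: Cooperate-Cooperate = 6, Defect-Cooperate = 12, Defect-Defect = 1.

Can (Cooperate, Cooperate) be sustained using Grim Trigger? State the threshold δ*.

δ* = 0.5455; since δ = 0.39 < 0.5455, cooperation cannot be sustained

Work:
For Grim Trigger:
Cooperate forever: 6/(1-δ)
Defect then punished: 12 + 1·δ/(1-δ)
Need: 6/(1-δ) ≥ 12 + 1·δ/(1-δ)
Solving: δ ≥ (T-R)/(T-P) = (12-6)/(12-1) = 0.5455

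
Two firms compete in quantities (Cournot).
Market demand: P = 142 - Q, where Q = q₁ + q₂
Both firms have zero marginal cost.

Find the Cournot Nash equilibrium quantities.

q₁* = q₂* = 47.33; P* = 47.33

Work:
Profit: π_i = P·q_i = (a - q_i - q_j)·q_i
FOC: ∂π_i/∂q_i = a - 2q_i - q_j = 0
Reaction function: q_i = (142 - q_j)/2
Symmetry: q* = 142/3 = 47.33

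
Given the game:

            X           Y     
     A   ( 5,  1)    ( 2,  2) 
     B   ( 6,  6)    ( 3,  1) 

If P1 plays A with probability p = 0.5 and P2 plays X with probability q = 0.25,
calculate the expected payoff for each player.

E[P1] = 3.25, E[P2] = 2.0

Work:
E[P1] = p·q·π₁(A,X) + p·(1-q)·π₁(A,Y) + (1-p)·q·π₁(B,X) + (1-p)·(1-q)·π₁(B,Y)
= 0.5·0.25·5 + 0.5·0.75·2 + 0.5·0.25·6 + 0.5·0.75·3
= 3.25

E[P2] = 2.0 (similar calculation)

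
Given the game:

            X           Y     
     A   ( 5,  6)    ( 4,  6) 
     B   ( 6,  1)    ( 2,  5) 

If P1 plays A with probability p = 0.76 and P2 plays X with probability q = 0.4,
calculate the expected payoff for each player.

E[P1] = 4.208, E[P2] = 5.376

Work:
E[P1] = p·q·π₁(A,X) + p·(1-q)·π₁(A,Y) + (1-p)·q·π₁(B,X) + (1-p)·(1-q)·π₁(B,Y)
= 0.76·0.4·5 + 0.76·0.6·4 + 0.24·0.4·6 + 0.24·0.6·2
= 4.208

E[P2] = 5.376 (similar calculation)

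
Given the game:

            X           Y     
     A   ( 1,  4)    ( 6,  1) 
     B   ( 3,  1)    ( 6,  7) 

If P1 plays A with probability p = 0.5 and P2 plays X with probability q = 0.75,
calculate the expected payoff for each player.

E[P1] = 3.0, E[P2] = 2.875

Work:
E[P1] = p·q·π₁(A,X) + p·(1-q)·π₁(A,Y) + (1-p)·q·π₁(B,X) + (1-p)·(1-q)·π₁(B,Y)
= 0.5·0.75·1 + 0.5·0.25·6 + 0.5·0.75·3 + 0.5·0.25·6
= 3.0

E[P2] = 2.875 (similar calculation)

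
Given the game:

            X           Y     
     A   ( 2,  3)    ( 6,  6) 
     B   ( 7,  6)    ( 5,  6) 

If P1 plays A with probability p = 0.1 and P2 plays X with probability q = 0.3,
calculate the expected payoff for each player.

E[P1] = 5.52, E[P2] = 5.91

Work:
E[P1] = p·q·π₁(A,X) + p·(1-q)·π₁(A,Y) + (1-p)·q·π₁(B,X) + (1-p)·(1-q)·π₁(B,Y)
= 0.1·0.3·2 + 0.1·0.7·6 + 0.9·0.3·7 + 0.9·0.7·5
= 5.52

E[P2] = 5.91 (similar calculation)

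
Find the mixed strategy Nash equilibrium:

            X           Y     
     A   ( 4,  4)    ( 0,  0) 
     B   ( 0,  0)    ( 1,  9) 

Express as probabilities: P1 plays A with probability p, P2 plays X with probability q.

p = 0.6923, q = 0.2

Work:
Find probabilities that make opponent indifferent:
P2 chooses q to make P1 indifferent between A and B
P1 chooses p to make P2 indifferent between X and Y
Mixed NE: P1 plays (A: 0.6923, B: 0.3077), P2 plays (X: 0.2, Y: 0.8)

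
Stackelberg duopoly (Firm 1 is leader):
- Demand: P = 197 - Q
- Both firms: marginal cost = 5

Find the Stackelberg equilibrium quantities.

q₁* (leader) = 96.0, q₂* (follower) = 48.0

Work:
Follower's reaction: q₂ = (a - c - q₁)/2
Leader substitutes: π₁ = q₁·(a - q₁ - (a-c-q₁)/2 - c)
FOC: q₁* = (197 - 5)/2 = 96.00
Then: q₂* = (197 - 5 - 96.0)/2 = 48.00
Leader has first-mover advantage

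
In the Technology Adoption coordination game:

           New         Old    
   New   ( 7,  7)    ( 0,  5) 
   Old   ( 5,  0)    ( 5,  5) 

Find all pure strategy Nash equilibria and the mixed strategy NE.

Pure NE: (New, New) and (Old, Old); Mixed NE: p = 0.7143, q = 0.7143

Work:
Check pure NE:
(New, New): (7, 7) - no unilateral deviation beneficial
(Old, Old): (5, 5) - no unilateral deviation beneficial
Mixed NE: P1 plays New with p = 0.7143, P2 plays New with q = 0.7143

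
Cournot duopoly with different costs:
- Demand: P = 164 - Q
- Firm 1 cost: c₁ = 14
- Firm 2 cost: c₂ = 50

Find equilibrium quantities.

q₁* = 62.0, q₂* = 26.0

Work:
Reaction: q₁ = (164 - 14 - q₂)/2
Reaction: q₂ = (164 - 50 - q₁)/2
Solve simultaneously:
q₁* = (164 - 2×14 + 50)/3 = 62.0
q₂* = (164 - 2×50 + 14)/3 = 26.0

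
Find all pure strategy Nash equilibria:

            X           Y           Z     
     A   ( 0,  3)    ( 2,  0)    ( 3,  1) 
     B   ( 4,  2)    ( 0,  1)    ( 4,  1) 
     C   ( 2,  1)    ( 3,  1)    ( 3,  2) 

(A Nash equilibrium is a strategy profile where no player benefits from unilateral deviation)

Nash equilibrium: (B, X)

Work:
Best responses:
  P1 vs X: payoffs [0, 4, 2] → best response B (payoff 4)
  P1 vs Y: payoffs [2, 0, 3] → best response C (payoff 3)
  P1 vs Z: payoffs [3, 4, 3] → best response B (payoff 4)
  P2 vs A: payoffs [3, 0, 1] → best response X (payoff 3)
  P2 vs B: payoffs [2, 1, 1] → best response X (payoff 2)
  P2 vs C: payoffs [1, 1, 2] → best response Z (payoff 2)
Mutual best responses: (B,X) → Nash equilibria.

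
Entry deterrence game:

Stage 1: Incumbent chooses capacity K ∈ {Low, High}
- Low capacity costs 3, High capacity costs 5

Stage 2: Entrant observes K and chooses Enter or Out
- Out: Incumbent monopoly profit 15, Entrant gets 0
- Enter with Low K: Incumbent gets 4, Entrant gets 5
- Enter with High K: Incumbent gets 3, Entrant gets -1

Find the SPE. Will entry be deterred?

SPE: (High, Enter|Low, Out|High); Entry deterred. Incumbent net profit = 10

Work:
After Low K: Entrant enters (5 > 0)
After High K: Entrant stays out (-1 < 0)
Incumbent: Low → 4−3=1, High → 15−5=10
Incumbent chooses High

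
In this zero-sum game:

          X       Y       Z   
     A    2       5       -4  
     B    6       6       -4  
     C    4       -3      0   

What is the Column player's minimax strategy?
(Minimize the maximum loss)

Column should play Z, value = 0

Work:
Column player minimizes Row's maximum payoff:
Column X: max payoff to Row = 6
Column Y: max payoff to Row = 6
Column Z: max payoff to Row = 0
Minimum is 0, achieved by column Z.
Minimax strategy: Z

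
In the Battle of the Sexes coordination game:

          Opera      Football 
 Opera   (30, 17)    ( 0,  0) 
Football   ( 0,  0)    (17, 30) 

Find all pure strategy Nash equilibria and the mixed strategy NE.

Pure NE: (Opera, Opera) and (Football, Football); Mixed NE: p = 0.6383, q = 0.3617

Work:
Check pure NE:
(Opera, Opera): (30, 17) - no unilateral deviation beneficial
(Football, Football): (17, 30) - no unilateral deviation beneficial
Mixed NE: P1 plays Opera with p = 0.6383, P2 plays Opera with q = 0.3617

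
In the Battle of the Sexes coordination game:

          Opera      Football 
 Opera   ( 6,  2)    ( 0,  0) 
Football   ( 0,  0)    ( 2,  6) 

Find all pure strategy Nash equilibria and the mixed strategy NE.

Pure NE: (Opera, Opera) and (Football, Football); Mixed NE: p = 0.75, q = 0.25

Work:
Check pure NE:
(Opera, Opera): (6, 2) - no unilateral deviation beneficial
(Football, Football): (2, 6) - no unilateral deviation beneficial
Mixed NE: P1 plays Opera with p = 0.75, P2 plays Opera with q = 0.25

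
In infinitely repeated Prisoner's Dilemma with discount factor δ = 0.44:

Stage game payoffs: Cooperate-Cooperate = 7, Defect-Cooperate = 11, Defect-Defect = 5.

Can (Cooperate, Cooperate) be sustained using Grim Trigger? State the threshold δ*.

δ* = 0.6667; since δ = 0.44 < 0.6667, cooperation cannot be sustained

Work:
For Grim Trigger:
Cooperate forever: 7/(1-δ)
Defect then punished: 11 + 5·δ/(1-δ)
Need: 7/(1-δ) ≥ 11 + 5·δ/(1-δ)
Solving: δ ≥ (T-R)/(T-P) = (11-7)/(11-5) = 0.6667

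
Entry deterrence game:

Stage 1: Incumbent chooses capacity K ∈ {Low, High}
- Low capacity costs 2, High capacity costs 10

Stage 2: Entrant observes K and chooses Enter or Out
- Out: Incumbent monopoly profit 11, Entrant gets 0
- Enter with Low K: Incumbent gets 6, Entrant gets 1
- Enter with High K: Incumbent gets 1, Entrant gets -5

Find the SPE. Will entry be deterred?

SPE: (Low, Enter|Low, Out|High); Entry not deterred. Incumbent net profit = 4, Entrant gets 1

Work:
After Low K: Entrant enters (1 > 0)
After High K: Entrant stays out (-5 < 0)
Incumbent: Low → 6−2=4, High → 11−10=1
Incumbent chooses Low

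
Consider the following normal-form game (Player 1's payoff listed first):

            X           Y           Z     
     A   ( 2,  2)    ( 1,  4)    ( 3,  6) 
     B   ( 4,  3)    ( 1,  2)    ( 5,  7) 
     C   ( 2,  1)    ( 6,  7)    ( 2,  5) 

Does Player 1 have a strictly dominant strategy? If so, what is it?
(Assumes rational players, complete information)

No strictly dominant strategy exists for Player 1

Work:
A strategy strictly dominates another if it gives a strictly higher payoff against every opponent action. Compare each pair of P1's strategies column-by-column:
  A vs B: [2 vs 4, 1 vs 1, 3 vs 5] → A does not strictly dominate B (column X: 2 ≤ 4)
  A vs C: [2 vs 2, 1 vs 6, 3 vs 2] → A does not strictly dominate C (column X: 2 ≤ 2)
  B vs A: [4 vs 2, 1 vs 1, 5 vs 3] → B does not strictly dominate A (column Y: 1 ≤ 1)
  B vs C: [4 vs 2, 1 vs 6, 5 vs 2] → B does not strictly dominate C (column Y: 1 ≤ 6)
  C vs A: [2 vs 2, 6 vs 1, 2 vs 3] → C does not strictly dominate A (column X: 2 ≤ 2)
  C vs B: [2 vs 4, 6 vs 1, 2 vs 5] → C does not strictly dominate B (column X: 2 ≤ 4)
No single strategy strictly dominates all others → no strictly dominant strategy.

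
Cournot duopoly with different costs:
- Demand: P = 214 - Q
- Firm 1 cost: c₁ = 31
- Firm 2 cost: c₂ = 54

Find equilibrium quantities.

q₁* = 68.67, q₂* = 45.67

Work:
Reaction: q₁ = (214 - 31 - q₂)/2
Reaction: q₂ = (214 - 54 - q₁)/2
Solve simultaneously:
q₁* = (214 - 2×31 + 54)/3 = 68.67
q₂* = (214 - 2×54 + 31)/3 = 45.67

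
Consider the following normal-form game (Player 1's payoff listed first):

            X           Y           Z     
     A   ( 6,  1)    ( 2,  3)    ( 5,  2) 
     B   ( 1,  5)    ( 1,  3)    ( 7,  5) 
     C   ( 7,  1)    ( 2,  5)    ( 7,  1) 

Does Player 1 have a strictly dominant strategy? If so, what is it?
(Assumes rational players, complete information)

No strictly dominant strategy exists for Player 1

Work:
A strategy strictly dominates another if it gives a strictly higher payoff against every opponent action. Compare each pair of P1's strategies column-by-column:
  A vs B: [6 vs 1, 2 vs 1, 5 vs 7] → A does not strictly dominate B (column Z: 5 ≤ 7)
  A vs C: [6 vs 7, 2 vs 2, 5 vs 7] → A does not strictly dominate C (column X: 6 ≤ 7)
  B vs A: [1 vs 6, 1 vs 2, 7 vs 5] → B does not strictly dominate A (column X: 1 ≤ 6)
  B vs C: [1 vs 7, 1 vs 2, 7 vs 7] → B does not strictly dominate C (column X: 1 ≤ 7)
  C vs A: [7 vs 6, 2 vs 2, 7 vs 5] → C does not strictly dominate A (column Y: 2 ≤ 2)
  C vs B: [7 vs 1, 2 vs 1, 7 vs 7] → C does not strictly dominate B (column Z: 7 ≤ 7)
No single strategy strictly dominates all others → no strictly dominant strategy.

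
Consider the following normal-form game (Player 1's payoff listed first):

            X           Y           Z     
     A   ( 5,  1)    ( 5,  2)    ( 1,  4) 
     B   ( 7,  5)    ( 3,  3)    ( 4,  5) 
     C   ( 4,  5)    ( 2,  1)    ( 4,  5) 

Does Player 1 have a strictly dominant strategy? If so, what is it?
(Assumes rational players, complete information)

No strictly dominant strategy exists for Player 1

Work:
A strategy strictly dominates another if it gives a strictly higher payoff against every opponent action. Compare each pair of P1's strategies column-by-column:
  A vs B: [5 vs 7, 5 vs 3, 1 vs 4] → A does not strictly dominate B (column X: 5 ≤ 7)
  A vs C: [5 vs 4, 5 vs 2, 1 vs 4] → A does not strictly dominate C (column Z: 1 ≤ 4)
  B vs A: [7 vs 5, 3 vs 5, 4 vs 1] → B does not strictly dominate A (column Y: 3 ≤ 5)
  B vs C: [7 vs 4, 3 vs 2, 4 vs 4] → B does not strictly dominate C (column Z: 4 ≤ 4)
  C vs A: [4 vs 5, 2 vs 5, 4 vs 1] → C does not strictly dominate A (column X: 4 ≤ 5)
  C vs B: [4 vs 7, 2 vs 3, 4 vs 4] → C does not strictly dominate B (column X: 4 ≤ 7)
No single strategy strictly dominates all others → no strictly dominant strategy.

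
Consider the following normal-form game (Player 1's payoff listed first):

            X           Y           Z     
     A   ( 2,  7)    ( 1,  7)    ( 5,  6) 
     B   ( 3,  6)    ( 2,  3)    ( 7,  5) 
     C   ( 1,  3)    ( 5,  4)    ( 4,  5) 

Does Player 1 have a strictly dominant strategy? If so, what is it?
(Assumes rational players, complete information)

No strictly dominant strategy exists for Player 1

Work:
A strategy strictly dominates another if it gives a strictly higher payoff against every opponent action. Compare each pair of P1's strategies column-by-column:
  A vs B: [2 vs 3, 1 vs 2, 5 vs 7] → A does not strictly dominate B (column X: 2 ≤ 3)
  A vs C: [2 vs 1, 1 vs 5, 5 vs 4] → A does not strictly dominate C (column Y: 1 ≤ 5)
  B vs A: [3 vs 2, 2 vs 1, 7 vs 5] → B strictly dominates A
  B vs C: [3 vs 1, 2 vs 5, 7 vs 4] → B does not strictly dominate C (column Y: 2 ≤ 5)
  C vs A: [1 vs 2, 5 vs 1, 4 vs 5] → C does not strictly dominate A (column X: 1 ≤ 2)
  C vs B: [1 vs 3, 5 vs 2, 4 vs 7] → C does not strictly dominate B (column X: 1 ≤ 3)
No single strategy strictly dominates all others → no strictly dominant strategy.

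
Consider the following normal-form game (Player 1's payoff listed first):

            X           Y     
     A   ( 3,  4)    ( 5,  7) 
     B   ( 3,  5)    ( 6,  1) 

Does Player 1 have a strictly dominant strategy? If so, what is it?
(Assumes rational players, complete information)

No strictly dominant strategy exists for Player 1

Work:
A strategy strictly dominates another if it gives a strictly higher payoff against every opponent action. Compare each pair of P1's strategies column-by-column:
  A vs B: [3 vs 3, 5 vs 6] → A does not strictly dominate B (column X: 3 ≤ 3)
  B vs A: [3 vs 3, 6 vs 5] → B does not strictly dominate A (column X: 3 ≤ 3)
No single strategy strictly dominates all others → no strictly dominant strategy.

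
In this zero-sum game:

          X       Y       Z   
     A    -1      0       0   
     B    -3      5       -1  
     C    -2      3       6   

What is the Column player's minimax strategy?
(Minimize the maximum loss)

Column should play X, value = -1

Work:
Column player minimizes Row's maximum payoff:
Column X: max payoff to Row = -1
Column Y: max payoff to Row = 5
Column Z: max payoff to Row = 6
Minimum is -1, achieved by column X.
Minimax strategy: X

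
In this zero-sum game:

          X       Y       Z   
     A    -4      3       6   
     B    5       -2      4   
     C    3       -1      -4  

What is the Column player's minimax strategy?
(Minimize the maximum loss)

Column should play Y, value = 3

Work:
Column player minimizes Row's maximum payoff:
Column X: max payoff to Row = 5
Column Y: max payoff to Row = 3
Column Z: max payoff to Row = 6
Minimum is 3, achieved by column Y.
Minimax strategy: Y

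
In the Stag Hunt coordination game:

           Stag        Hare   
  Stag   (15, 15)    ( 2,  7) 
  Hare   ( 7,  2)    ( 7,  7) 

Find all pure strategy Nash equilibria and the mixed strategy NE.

Pure NE: (Stag, Stag) and (Hare, Hare); Mixed NE: p = 0.3846, q = 0.3846

Work:
Check pure NE:
(Stag, Stag): (15, 15) - no unilateral deviation beneficial
(Hare, Hare): (7, 7) - no unilateral deviation beneficial
Mixed NE: P1 plays Stag with p = 0.3846, P2 plays Stag with q = 0.3846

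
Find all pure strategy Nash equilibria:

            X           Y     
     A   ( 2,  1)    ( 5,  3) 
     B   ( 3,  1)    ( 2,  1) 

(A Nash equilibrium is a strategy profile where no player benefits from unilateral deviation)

Nash equilibrium: (A, Y), (B, X)

Work:
Best responses:
  P1 vs X: payoffs [2, 3] → best response B (payoff 3)
  P1 vs Y: payoffs [5, 2] → best response A (payoff 5)
  P2 vs A: payoffs [1, 3] → best response Y (payoff 3)
  P2 vs B: payoffs [1, 1] → best response X/Y (payoff 1)
Mutual best responses: (A,Y), (B,X) → Nash equilibria.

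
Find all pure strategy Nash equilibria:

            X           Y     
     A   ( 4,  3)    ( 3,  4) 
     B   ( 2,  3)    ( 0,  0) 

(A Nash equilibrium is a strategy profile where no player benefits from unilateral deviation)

Nash equilibrium: (A, Y)

Work:
Best responses:
  P1 vs X: payoffs [4, 2] → best response A (payoff 4)
  P1 vs Y: payoffs [3, 0] → best response A (payoff 3)
  P2 vs A: payoffs [3, 4] → best response Y (payoff 4)
  P2 vs B: payoffs [3, 0] → best response X (payoff 3)
Mutual best responses: (A,Y) → Nash equilibria.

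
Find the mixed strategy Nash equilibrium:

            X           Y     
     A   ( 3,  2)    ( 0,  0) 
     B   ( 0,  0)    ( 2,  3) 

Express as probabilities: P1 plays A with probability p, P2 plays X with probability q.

p = 0.6, q = 0.4

Work:
Find probabilities that make opponent indifferent:
P2 chooses q to make P1 indifferent between A and B
P1 chooses p to make P2 indifferent between X and Y
Mixed NE: P1 plays (A: 0.6, B: 0.4), P2 plays (X: 0.4, Y: 0.6)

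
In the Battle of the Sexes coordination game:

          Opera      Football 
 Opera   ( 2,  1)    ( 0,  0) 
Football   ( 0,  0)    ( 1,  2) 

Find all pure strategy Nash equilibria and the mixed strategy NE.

Pure NE: (Opera, Opera) and (Football, Football); Mixed NE: p = 0.6667, q = 0.3333

Work:
Check pure NE:
(Opera, Opera): (2, 1) - no unilateral deviation beneficial
(Football, Football): (1, 2) - no unilateral deviation beneficial
Mixed NE: P1 plays Opera with p = 0.6667, P2 plays Opera with q = 0.3333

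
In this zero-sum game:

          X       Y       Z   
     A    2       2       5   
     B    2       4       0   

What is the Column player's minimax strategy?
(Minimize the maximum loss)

Column should play X, value = 2

Work:
Column player minimizes Row's maximum payoff:
Column X: max payoff to Row = 2
Column Y: max payoff to Row = 4
Column Z: max payoff to Row = 5
Minimum is 2, achieved by column X.
Minimax strategy: X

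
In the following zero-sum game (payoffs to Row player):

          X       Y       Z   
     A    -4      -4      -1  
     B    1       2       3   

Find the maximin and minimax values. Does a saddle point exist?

Maximin = 1, Minimax = 1, Saddle: True

Work:
Row minimums: [-4, 1] → maximin = 1
Column maximums: [1, 2, 3] → minimax = 1
Saddle point exists! Game value = 1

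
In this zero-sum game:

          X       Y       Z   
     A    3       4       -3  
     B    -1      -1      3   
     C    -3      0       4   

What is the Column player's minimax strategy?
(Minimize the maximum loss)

Column should play X, value = 3

Work:
Column player minimizes Row's maximum payoff:
Column X: max payoff to Row = 3
Column Y: max payoff to Row = 4
Column Z: max payoff to Row = 4
Minimum is 3, achieved by column X.
Minimax strategy: X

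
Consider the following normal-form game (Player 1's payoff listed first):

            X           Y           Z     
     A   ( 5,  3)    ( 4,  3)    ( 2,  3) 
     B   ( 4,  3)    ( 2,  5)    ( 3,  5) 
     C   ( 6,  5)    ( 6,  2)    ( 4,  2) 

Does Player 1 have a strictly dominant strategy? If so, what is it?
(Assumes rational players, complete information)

Yes, Player 1's strictly dominant strategy is C

Work:
A strategy strictly dominates another if it gives a strictly higher payoff against every opponent action. Compare each pair of P1's strategies column-by-column:
  A vs B: [5 vs 4, 4 vs 2, 2 vs 3] → A does not strictly dominate B (column Z: 2 ≤ 3)
  A vs C: [5 vs 6, 4 vs 6, 2 vs 4] → A does not strictly dominate C (column X: 5 ≤ 6)
  B vs A: [4 vs 5, 2 vs 4, 3 vs 2] → B does not strictly dominate A (column X: 4 ≤ 5)
  B vs C: [4 vs 6, 2 vs 6, 3 vs 4] → B does not strictly dominate C (column X: 4 ≤ 6)
  C vs A: [6 vs 5, 6 vs 4, 4 vs 2] → C strictly dominates A
  C vs B: [6 vs 4, 6 vs 2, 4 vs 3] → C strictly dominates B
C strictly dominates every other strategy → strictly dominant.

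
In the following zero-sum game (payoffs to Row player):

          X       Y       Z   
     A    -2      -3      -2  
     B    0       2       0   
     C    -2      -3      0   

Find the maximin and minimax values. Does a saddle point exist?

Maximin = 0, Minimax = 0, Saddle: True

Work:
Row minimums: [-3, 0, -3] → maximin = 0
Column maximums: [0, 2, 0] → minimax = 0
Saddle point exists! Game value = 0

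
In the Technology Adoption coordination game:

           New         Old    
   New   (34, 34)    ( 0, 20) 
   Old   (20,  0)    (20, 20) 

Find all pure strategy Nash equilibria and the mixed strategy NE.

Pure NE: (New, New) and (Old, Old); Mixed NE: p = 0.5882, q = 0.5882

Work:
Check pure NE:
(New, New): (34, 34) - no unilateral deviation beneficial
(Old, Old): (20, 20) - no unilateral deviation beneficial
Mixed NE: P1 plays New with p = 0.5882, P2 plays New with q = 0.5882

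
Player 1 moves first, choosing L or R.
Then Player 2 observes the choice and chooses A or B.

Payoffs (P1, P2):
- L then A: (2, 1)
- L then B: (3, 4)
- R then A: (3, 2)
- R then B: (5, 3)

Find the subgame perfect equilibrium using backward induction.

P1 plays R, P2 plays B after L and B after R; Payoff (5, 3)

Work:
Backward induction:
After L: P2 chooses B → P1 gets 3
After R: P2 chooses B → P1 gets 5
P1 chooses R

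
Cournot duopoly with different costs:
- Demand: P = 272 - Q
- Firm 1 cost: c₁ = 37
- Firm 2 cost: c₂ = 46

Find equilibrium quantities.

q₁* = 81.33, q₂* = 72.33

Work:
Reaction: q₁ = (272 - 37 - q₂)/2
Reaction: q₂ = (272 - 46 - q₁)/2
Solve simultaneously:
q₁* = (272 - 2×37 + 46)/3 = 81.33
q₂* = (272 - 2×46 + 37)/3 = 72.33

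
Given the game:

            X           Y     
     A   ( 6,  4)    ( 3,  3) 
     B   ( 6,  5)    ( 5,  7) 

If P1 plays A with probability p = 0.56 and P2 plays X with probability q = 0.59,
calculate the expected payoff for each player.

E[P1] = 5.1308, E[P2] = 4.5712

Work:
E[P1] = p·q·π₁(A,X) + p·(1-q)·π₁(A,Y) + (1-p)·q·π₁(B,X) + (1-p)·(1-q)·π₁(B,Y)
= 0.56·0.59·6 + 0.56·0.41·3 + 0.44·0.59·6 + 0.44·0.41·5
= 5.1308

E[P2] = 4.5712 (similar calculation)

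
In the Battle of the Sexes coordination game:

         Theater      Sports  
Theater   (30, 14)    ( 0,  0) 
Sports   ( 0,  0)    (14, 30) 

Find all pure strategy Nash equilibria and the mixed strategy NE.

Pure NE: (Theater, Theater) and (Sports, Sports); Mixed NE: p = 0.6818, q = 0.3182

Work:
Check pure NE:
(Theater, Theater): (30, 14) - no unilateral deviation beneficial
(Sports, Sports): (14, 30) - no unilateral deviation beneficial
Mixed NE: P1 plays Theater with p = 0.6818, P2 plays Theater with q = 0.3182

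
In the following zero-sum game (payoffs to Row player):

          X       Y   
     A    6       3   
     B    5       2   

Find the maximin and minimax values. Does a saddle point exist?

Maximin = 3, Minimax = 3, Saddle: True

Work:
Row minimums: [3, 2] → maximin = 3
Column maximums: [6, 3] → minimax = 3
Saddle point exists! Game value = 3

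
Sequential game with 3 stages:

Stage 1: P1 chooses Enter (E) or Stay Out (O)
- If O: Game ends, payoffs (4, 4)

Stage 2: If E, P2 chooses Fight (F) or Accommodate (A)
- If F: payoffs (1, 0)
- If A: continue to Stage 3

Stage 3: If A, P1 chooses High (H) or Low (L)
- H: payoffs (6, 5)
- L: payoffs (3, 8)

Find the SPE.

SPE: (E, A, H); Outcome (6, 5)

Work:
Stage 3: P1 chooses H (6 vs 3)
Stage 2: P2: F->0, A->5 (anticipating H). Choose A
Stage 1: P1: O->4, E->6 (anticipating A, H). Choose E
SPE path: E -> A -> H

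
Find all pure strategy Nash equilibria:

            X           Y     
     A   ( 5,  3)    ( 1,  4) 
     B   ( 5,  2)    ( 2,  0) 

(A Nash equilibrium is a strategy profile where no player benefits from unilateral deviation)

Nash equilibrium: (B, X)

Work:
Best responses:
  P1 vs X: payoffs [5, 5] → best response A/B (payoff 5)
  P1 vs Y: payoffs [1, 2] → best response B (payoff 2)
  P2 vs A: payoffs [3, 4] → best response Y (payoff 4)
  P2 vs B: payoffs [2, 0] → best response X (payoff 2)
Mutual best responses: (B,X) → Nash equilibria.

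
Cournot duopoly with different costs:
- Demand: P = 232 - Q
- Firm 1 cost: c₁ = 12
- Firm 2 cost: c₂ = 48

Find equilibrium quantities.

q₁* = 85.33, q₂* = 49.33

Work:
Reaction: q₁ = (232 - 12 - q₂)/2
Reaction: q₂ = (232 - 48 - q₁)/2
Solve simultaneously:
q₁* = (232 - 2×12 + 48)/3 = 85.33
q₂* = (232 - 2×48 + 12)/3 = 49.33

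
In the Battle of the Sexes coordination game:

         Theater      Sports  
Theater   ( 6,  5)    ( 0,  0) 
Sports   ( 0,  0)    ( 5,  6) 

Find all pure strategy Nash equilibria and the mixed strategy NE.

Pure NE: (Theater, Theater) and (Sports, Sports); Mixed NE: p = 0.5455, q = 0.4545

Work:
Check pure NE:
(Theater, Theater): (6, 5) - no unilateral deviation beneficial
(Sports, Sports): (5, 6) - no unilateral deviation beneficial
Mixed NE: P1 plays Theater with p = 0.5455, P2 plays Theater with q = 0.4545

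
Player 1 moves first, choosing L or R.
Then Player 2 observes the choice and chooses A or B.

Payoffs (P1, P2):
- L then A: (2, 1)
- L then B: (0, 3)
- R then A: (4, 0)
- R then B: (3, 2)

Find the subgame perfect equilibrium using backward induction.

P1 plays R, P2 plays B after L and B after R; Payoff (3, 2)

Work:
Backward induction:
After L: P2 chooses B → P1 gets 0
After R: P2 chooses B → P1 gets 3
P1 chooses R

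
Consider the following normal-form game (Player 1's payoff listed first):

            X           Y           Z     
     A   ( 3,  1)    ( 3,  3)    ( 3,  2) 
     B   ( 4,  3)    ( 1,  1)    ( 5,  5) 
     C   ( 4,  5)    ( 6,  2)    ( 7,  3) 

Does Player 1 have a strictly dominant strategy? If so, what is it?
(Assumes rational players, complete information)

No strictly dominant strategy exists for Player 1

Work:
A strategy strictly dominates another if it gives a strictly higher payoff against every opponent action. Compare each pair of P1's strategies column-by-column:
  A vs B: [3 vs 4, 3 vs 1, 3 vs 5] → A does not strictly dominate B (column X: 3 ≤ 4)
  A vs C: [3 vs 4, 3 vs 6, 3 vs 7] → A does not strictly dominate C (column X: 3 ≤ 4)
  B vs A: [4 vs 3, 1 vs 3, 5 vs 3] → B does not strictly dominate A (column Y: 1 ≤ 3)
  B vs C: [4 vs 4, 1 vs 6, 5 vs 7] → B does not strictly dominate C (column X: 4 ≤ 4)
  C vs A: [4 vs 3, 6 vs 3, 7 vs 3] → C strictly dominates A
  C vs B: [4 vs 4, 6 vs 1, 7 vs 5] → C does not strictly dominate B (column X: 4 ≤ 4)
No single strategy strictly dominates all others → no strictly dominant strategy.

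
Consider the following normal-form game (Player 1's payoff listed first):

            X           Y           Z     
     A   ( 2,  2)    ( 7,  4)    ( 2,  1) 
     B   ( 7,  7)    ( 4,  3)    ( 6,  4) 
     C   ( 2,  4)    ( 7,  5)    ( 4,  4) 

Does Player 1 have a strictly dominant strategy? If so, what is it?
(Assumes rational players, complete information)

No strictly dominant strategy exists for Player 1

Work:
A strategy strictly dominates another if it gives a strictly higher payoff against every opponent action. Compare each pair of P1's strategies column-by-column:
  A vs B: [2 vs 7, 7 vs 4, 2 vs 6] → A does not strictly dominate B (column X: 2 ≤ 7)
  A vs C: [2 vs 2, 7 vs 7, 2 vs 4] → A does not strictly dominate C (column X: 2 ≤ 2)
  B vs A: [7 vs 2, 4 vs 7, 6 vs 2] → B does not strictly dominate A (column Y: 4 ≤ 7)
  B vs C: [7 vs 2, 4 vs 7, 6 vs 4] → B does not strictly dominate C (column Y: 4 ≤ 7)
  C vs A: [2 vs 2, 7 vs 7, 4 vs 2] → C does not strictly dominate A (column X: 2 ≤ 2)
  C vs B: [2 vs 7, 7 vs 4, 4 vs 6] → C does not strictly dominate B (column X: 2 ≤ 7)
No single strategy strictly dominates all others → no strictly dominant strategy.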